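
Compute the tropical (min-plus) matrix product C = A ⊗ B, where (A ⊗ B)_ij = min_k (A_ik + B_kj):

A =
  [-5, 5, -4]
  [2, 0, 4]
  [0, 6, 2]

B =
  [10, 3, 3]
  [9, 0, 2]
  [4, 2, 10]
A ⊗ B =
  [0, -2, -2]
  [8, 0, 2]
  [6, 3, 3]

Apply the min-plus product entry-by-entry:
  C[0][0] = min over k of (A[0][0] + B[0][0] = -5 + 10 = 5, A[0][1] + B[1][0] = 5 + 9 = 14, A[0][2] + B[2][0] = -4 + 4 = 0) = 0 (attained at k = 2)
  C[0][1] = min over k of (A[0][0] + B[0][1] = -5 + 3 = -2, A[0][1] + B[1][1] = 5 + 0 = 5, A[0][2] + B[2][1] = -4 + 2 = -2) = -2 (attained at k = 0)
  C[0][2] = min over k of (A[0][0] + B[0][2] = -5 + 3 = -2, A[0][1] + B[1][2] = 5 + 2 = 7, A[0][2] + B[2][2] = -4 + 10 = 6) = -2 (attained at k = 0)
  C[1][0] = min over k of (A[1][0] + B[0][0] = 2 + 10 = 12, A[1][1] + B[1][0] = 0 + 9 = 9, A[1][2] + B[2][0] = 4 + 4 = 8) = 8 (attained at k = 2)
  C[1][1] = min over k of (A[1][0] + B[0][1] = 2 + 3 = 5, A[1][1] + B[1][1] = 0 + 0 = 0, A[1][2] + B[2][1] = 4 + 2 = 6) = 0 (attained at k = 1)
  C[1][2] = min over k of (A[1][0] + B[0][2] = 2 + 3 = 5, A[1][1] + B[1][2] = 0 + 2 = 2, A[1][2] + B[2][2] = 4 + 10 = 14) = 2 (attained at k = 1)
  C[2][0] = min over k of (A[2][0] + B[0][0] = 0 + 10 = 10, A[2][1] + B[1][0] = 6 + 9 = 15, A[2][2] + B[2][0] = 2 + 4 = 6) = 6 (attained at k = 2)
  C[2][1] = min over k of (A[2][0] + B[0][1] = 0 + 3 = 3, A[2][1] + B[1][1] = 6 + 0 = 6, A[2][2] + B[2][1] = 2 + 2 = 4) = 3 (attained at k = 0)
  C[2][2] = min over k of (A[2][0] + B[0][2] = 0 + 3 = 3, A[2][1] + B[1][2] = 6 + 2 = 8, A[2][2] + B[2][2] = 2 + 10 = 12) = 3 (attained at k = 0)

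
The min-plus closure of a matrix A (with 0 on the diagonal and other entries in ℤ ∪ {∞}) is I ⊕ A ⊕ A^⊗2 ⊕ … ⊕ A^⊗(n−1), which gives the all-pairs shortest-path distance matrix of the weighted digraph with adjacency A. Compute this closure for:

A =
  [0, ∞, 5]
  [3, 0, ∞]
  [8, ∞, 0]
Closure =
  [0, ∞, 5]
  [3, 0, 8]
  [8, ∞, 0]

This is the Floyd-Warshall all-pairs shortest-path computation. For each intermediate vertex k = 0, 1, …, 2, update dist[i][j] ← min(dist[i][j], dist[i][k] + dist[k][j]). The final matrix gives, for each (i, j), the minimum total weight of any directed path from i to j (possibly empty when i = j).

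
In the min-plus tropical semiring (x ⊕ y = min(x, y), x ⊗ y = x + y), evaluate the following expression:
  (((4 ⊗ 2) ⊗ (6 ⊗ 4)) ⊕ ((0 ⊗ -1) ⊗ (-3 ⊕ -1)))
(((4 ⊗ 2) ⊗ (6 ⊗ 4)) ⊕ ((0 ⊗ -1) ⊗ (-3 ⊕ -1))) = -4

Expand innermost to outermost. Recall ⊕ takes the minimum of its arguments and ⊗ takes their sum. Working out the expression (((4 ⊗ 2) ⊗ (6 ⊗ 4)) ⊕ ((0 ⊗ -1) ⊗ (-3 ⊕ -1))) gives -4.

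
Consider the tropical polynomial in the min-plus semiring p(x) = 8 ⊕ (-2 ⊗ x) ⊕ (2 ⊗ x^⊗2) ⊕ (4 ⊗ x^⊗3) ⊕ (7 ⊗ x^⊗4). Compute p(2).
p(2) = 0

A tropical monomial a ⊗ x^⊗i evaluates to a + i · x. Evaluating each term at x = 2:
  Term 0 contributes 8 + 0 · 2 = 8
  Term 1 contributes -2 + 1 · 2 = 0
  Term 2 contributes 2 + 2 · 2 = 6
  Term 3 contributes 4 + 3 · 2 = 10
  Term 4 contributes 7 + 4 · 2 = 15
p(2) = ⊕ of these = min[8, 0, 6, 10, 15] = 0.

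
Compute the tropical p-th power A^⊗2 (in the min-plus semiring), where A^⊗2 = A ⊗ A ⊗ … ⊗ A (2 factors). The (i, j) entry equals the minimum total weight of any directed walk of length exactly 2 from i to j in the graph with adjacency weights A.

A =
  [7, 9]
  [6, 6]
A^⊗2 =
  [14, 15]
  [12, 12]

Each entry (A^⊗2)_ij equals the minimum over all length-2 walks i = v_0 → v_1 → … → v_2 = j of Σ_t A[v_t][v_{t+1}]. For example, for (i, j) = (0, 1) we minimise over 2 possible intermediate vertex sequences; the minimum is 15, attained along the walk 0 → 1 → 1.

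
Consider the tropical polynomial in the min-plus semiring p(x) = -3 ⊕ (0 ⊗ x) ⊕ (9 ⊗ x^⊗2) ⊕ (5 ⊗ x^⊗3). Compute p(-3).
p(-3) = -4

A tropical monomial a ⊗ x^⊗i evaluates to a + i · x. Evaluating each term at x = -3:
  Term 0 contributes -3 + 0 · -3 = -3
  Term 1 contributes 0 + 1 · -3 = -3
  Term 2 contributes 9 + 2 · -3 = 3
  Term 3 contributes 5 + 3 · -3 = -4
p(-3) = ⊕ of these = min[-3, -3, 3, -4] = -4.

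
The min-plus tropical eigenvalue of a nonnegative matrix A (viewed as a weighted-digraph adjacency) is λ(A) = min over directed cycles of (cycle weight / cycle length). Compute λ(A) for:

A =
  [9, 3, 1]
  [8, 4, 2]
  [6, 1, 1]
λ(A) = 1

Enumerate directed cycles and compute their means (weight / length). Sample:
  cycle 0 → 0: weight = 9, length = 1, mean = 9/1 ≈ 9.000
  cycle 1 → 1: weight = 4, length = 1, mean = 4/1 ≈ 4.000
  cycle 2 → 2: weight = 1, length = 1, mean = 1/1 ≈ 1.000
  cycle 0 → 1 → 0: weight = 11, length = 2, mean = 11/2 ≈ 5.500
  cycle 0 → 2 → 0: weight = 7, length = 2, mean = 7/2 ≈ 3.500
  cycle 1 → 0 → 1: weight = 11, length = 2, mean = 11/2 ≈ 5.500
Minimum mean = 1.000, attained e.g. along the cycle 2 → 2 with weight 1 and length 1. So λ(A) = 1/1 = 1.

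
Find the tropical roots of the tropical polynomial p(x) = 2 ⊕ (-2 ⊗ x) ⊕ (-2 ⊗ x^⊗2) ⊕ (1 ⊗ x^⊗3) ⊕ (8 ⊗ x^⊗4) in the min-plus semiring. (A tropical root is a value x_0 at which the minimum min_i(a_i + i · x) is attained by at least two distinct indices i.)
Roots: {-7, -3, 0, 4}

Each tropical root is a break point of the lower envelope of the lines y = a_i + i · x (there are 5 lines, with slopes 0, 1, ..., 4). Only the lines that attain the minimum somewhere contribute to roots; other lines are dominated. Here the surviving (envelope) indices are i = 4, i = 3, i = 2, i = 1, i = 0.
Intersections between consecutive envelope lines give the roots: for adjacent envelope indices i < j the intersection is x = (a_i − a_j) / (j − i). Reading off the sorted break points: {-7, -3, 0, 4}.
Verification: at each break x_0, at least two indices attain the minimum of min_i(a_i + i · x_0).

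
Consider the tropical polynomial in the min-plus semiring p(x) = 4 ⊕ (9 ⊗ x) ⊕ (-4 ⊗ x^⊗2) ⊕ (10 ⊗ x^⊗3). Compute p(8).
p(8) = 4

A tropical monomial a ⊗ x^⊗i evaluates to a + i · x. Evaluating each term at x = 8:
  Term 0 contributes 4 + 0 · 8 = 4
  Term 1 contributes 9 + 1 · 8 = 17
  Term 2 contributes -4 + 2 · 8 = 12
  Term 3 contributes 10 + 3 · 8 = 34
p(8) = ⊕ of these = min[4, 17, 12, 34] = 4.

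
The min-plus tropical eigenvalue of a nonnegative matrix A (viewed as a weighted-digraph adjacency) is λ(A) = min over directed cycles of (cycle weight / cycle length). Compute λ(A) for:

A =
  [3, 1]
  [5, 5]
λ(A) = 3

Enumerate directed cycles and compute their means (weight / length). Sample:
  cycle 0 → 0: weight = 3, length = 1, mean = 3/1 ≈ 3.000
  cycle 1 → 1: weight = 5, length = 1, mean = 5/1 ≈ 5.000
  cycle 0 → 1 → 0: weight = 6, length = 2, mean = 6/2 ≈ 3.000
  cycle 1 → 0 → 1: weight = 6, length = 2, mean = 6/2 ≈ 3.000
Minimum mean = 3.000, attained e.g. along the cycle 0 → 0 with weight 3 and length 1. So λ(A) = 3/1 = 3.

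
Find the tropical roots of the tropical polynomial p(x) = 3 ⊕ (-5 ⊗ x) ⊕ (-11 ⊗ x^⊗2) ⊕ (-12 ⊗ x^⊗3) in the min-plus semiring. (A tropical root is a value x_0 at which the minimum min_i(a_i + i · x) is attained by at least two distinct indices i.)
Roots: {1, 6, 8}

Each tropical root is a break point of the lower envelope of the lines y = a_i + i · x (there are 4 lines, with slopes 0, 1, ..., 3). Only the lines that attain the minimum somewhere contribute to roots; other lines are dominated. Here the surviving (envelope) indices are i = 3, i = 2, i = 1, i = 0.
Intersections between consecutive envelope lines give the roots: for adjacent envelope indices i < j the intersection is x = (a_i − a_j) / (j − i). Reading off the sorted break points: {1, 6, 8}.
Verification: at each break x_0, at least two indices attain the minimum of min_i(a_i + i · x_0).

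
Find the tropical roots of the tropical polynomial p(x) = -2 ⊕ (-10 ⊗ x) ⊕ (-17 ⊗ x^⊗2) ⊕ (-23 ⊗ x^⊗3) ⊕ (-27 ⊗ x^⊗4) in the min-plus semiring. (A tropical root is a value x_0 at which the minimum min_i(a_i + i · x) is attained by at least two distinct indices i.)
Roots: {4, 6, 7, 8}

Each tropical root is a break point of the lower envelope of the lines y = a_i + i · x (there are 5 lines, with slopes 0, 1, ..., 4). Only the lines that attain the minimum somewhere contribute to roots; other lines are dominated. Here the surviving (envelope) indices are i = 4, i = 3, i = 2, i = 1, i = 0.
Intersections between consecutive envelope lines give the roots: for adjacent envelope indices i < j the intersection is x = (a_i − a_j) / (j − i). Reading off the sorted break points: {4, 6, 7, 8}.
Verification: at each break x_0, at least two indices attain the minimum of min_i(a_i + i · x_0).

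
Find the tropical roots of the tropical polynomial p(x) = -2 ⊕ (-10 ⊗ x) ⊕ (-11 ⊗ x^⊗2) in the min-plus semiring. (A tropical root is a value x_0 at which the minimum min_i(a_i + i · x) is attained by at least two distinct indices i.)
Roots: {1, 8}

Each tropical root is a break point of the lower envelope of the lines y = a_i + i · x (there are 3 lines, with slopes 0, 1, ..., 2). Only the lines that attain the minimum somewhere contribute to roots; other lines are dominated. Here the surviving (envelope) indices are i = 2, i = 1, i = 0.
Intersections between consecutive envelope lines give the roots: for adjacent envelope indices i < j the intersection is x = (a_i − a_j) / (j − i). Reading off the sorted break points: {1, 8}.
Verification: at each break x_0, at least two indices attain the minimum of min_i(a_i + i · x_0).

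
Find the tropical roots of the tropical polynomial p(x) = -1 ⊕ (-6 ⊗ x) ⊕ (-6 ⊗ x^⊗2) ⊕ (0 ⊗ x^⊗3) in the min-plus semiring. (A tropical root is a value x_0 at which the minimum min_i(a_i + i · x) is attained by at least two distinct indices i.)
Roots: {-6, 0, 5}

Each tropical root is a break point of the lower envelope of the lines y = a_i + i · x (there are 4 lines, with slopes 0, 1, ..., 3). Only the lines that attain the minimum somewhere contribute to roots; other lines are dominated. Here the surviving (envelope) indices are i = 3, i = 2, i = 1, i = 0.
Intersections between consecutive envelope lines give the roots: for adjacent envelope indices i < j the intersection is x = (a_i − a_j) / (j − i). Reading off the sorted break points: {-6, 0, 5}.
Verification: at each break x_0, at least two indices attain the minimum of min_i(a_i + i · x_0).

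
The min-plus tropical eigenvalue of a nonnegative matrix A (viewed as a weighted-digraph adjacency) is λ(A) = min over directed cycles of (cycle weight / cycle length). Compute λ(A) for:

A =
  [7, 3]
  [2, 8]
λ(A) = 5/2

Enumerate directed cycles and compute their means (weight / length). Sample:
  cycle 0 → 0: weight = 7, length = 1, mean = 7/1 ≈ 7.000
  cycle 1 → 1: weight = 8, length = 1, mean = 8/1 ≈ 8.000
  cycle 0 → 1 → 0: weight = 5, length = 2, mean = 5/2 ≈ 2.500
  cycle 1 → 0 → 1: weight = 5, length = 2, mean = 5/2 ≈ 2.500
Minimum mean = 2.500, attained e.g. along the cycle 0 → 1 → 0 with weight 5 and length 2. So λ(A) = 5/2 = 5/2.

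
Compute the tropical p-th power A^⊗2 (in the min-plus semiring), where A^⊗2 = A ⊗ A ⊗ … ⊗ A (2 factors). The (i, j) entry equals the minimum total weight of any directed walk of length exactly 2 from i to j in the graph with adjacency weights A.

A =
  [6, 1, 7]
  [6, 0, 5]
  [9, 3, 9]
A^⊗2 =
  [7, 1, 6]
  [6, 0, 5]
  [9, 3, 8]

Each entry (A^⊗2)_ij equals the minimum over all length-2 walks i = v_0 → v_1 → … → v_2 = j of Σ_t A[v_t][v_{t+1}]. For example, for (i, j) = (0, 2) we minimise over 3 possible intermediate vertex sequences; the minimum is 6, attained along the walk 0 → 1 → 2.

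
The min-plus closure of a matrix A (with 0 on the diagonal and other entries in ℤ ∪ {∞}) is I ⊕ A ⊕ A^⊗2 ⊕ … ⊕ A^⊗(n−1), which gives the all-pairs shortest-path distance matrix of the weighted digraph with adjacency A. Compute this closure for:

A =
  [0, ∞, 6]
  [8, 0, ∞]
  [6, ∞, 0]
Closure =
  [0, ∞, 6]
  [8, 0, 14]
  [6, ∞, 0]

This is the Floyd-Warshall all-pairs shortest-path computation. For each intermediate vertex k = 0, 1, …, 2, update dist[i][j] ← min(dist[i][j], dist[i][k] + dist[k][j]). The final matrix gives, for each (i, j), the minimum total weight of any directed path from i to j (possibly empty when i = j).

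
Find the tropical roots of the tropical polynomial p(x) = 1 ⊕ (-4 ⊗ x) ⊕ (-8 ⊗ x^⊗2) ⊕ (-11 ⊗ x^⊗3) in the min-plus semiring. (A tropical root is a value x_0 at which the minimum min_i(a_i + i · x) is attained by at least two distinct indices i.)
Roots: {3, 4, 5}

Each tropical root is a break point of the lower envelope of the lines y = a_i + i · x (there are 4 lines, with slopes 0, 1, ..., 3). Only the lines that attain the minimum somewhere contribute to roots; other lines are dominated. Here the surviving (envelope) indices are i = 3, i = 2, i = 1, i = 0.
Intersections between consecutive envelope lines give the roots: for adjacent envelope indices i < j the intersection is x = (a_i − a_j) / (j − i). Reading off the sorted break points: {3, 4, 5}.
Verification: at each break x_0, at least two indices attain the minimum of min_i(a_i + i · x_0).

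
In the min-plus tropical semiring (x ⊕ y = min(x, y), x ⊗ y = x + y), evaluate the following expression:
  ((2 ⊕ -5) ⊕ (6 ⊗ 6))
((2 ⊕ -5) ⊕ (6 ⊗ 6)) = -5

Expand innermost to outermost. Recall ⊕ takes the minimum of its arguments and ⊗ takes their sum. Working out the expression ((2 ⊕ -5) ⊕ (6 ⊗ 6)) gives -5.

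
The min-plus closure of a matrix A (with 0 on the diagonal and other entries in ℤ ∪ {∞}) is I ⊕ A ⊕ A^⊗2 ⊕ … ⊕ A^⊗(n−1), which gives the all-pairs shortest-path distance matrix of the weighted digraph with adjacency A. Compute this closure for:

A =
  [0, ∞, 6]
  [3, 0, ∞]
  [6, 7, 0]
Closure =
  [0, 13, 6]
  [3, 0, 9]
  [6, 7, 0]

This is the Floyd-Warshall all-pairs shortest-path computation. For each intermediate vertex k = 0, 1, …, 2, update dist[i][j] ← min(dist[i][j], dist[i][k] + dist[k][j]). The final matrix gives, for each (i, j), the minimum total weight of any directed path from i to j (possibly empty when i = j).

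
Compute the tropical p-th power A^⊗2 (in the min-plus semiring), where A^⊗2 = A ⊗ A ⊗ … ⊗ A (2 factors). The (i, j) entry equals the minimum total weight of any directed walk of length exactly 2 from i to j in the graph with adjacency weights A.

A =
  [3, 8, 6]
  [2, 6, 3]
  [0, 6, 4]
A^⊗2 =
  [6, 11, 9]
  [3, 9, 7]
  [3, 8, 6]

Each entry (A^⊗2)_ij equals the minimum over all length-2 walks i = v_0 → v_1 → … → v_2 = j of Σ_t A[v_t][v_{t+1}]. For example, for (i, j) = (0, 2) we minimise over 3 possible intermediate vertex sequences; the minimum is 9, attained along the walk 0 → 0 → 2.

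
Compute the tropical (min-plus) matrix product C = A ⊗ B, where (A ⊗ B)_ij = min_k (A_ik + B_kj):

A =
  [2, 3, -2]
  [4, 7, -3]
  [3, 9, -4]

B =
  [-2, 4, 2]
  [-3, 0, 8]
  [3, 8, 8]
A ⊗ B =
  [0, 3, 4]
  [0, 5, 5]
  [-1, 4, 4]

Apply the min-plus product entry-by-entry:
  C[0][0] = min over k of (A[0][0] + B[0][0] = 2 + -2 = 0, A[0][1] + B[1][0] = 3 + -3 = 0, A[0][2] + B[2][0] = -2 + 3 = 1) = 0 (attained at k = 0)
  C[0][1] = min over k of (A[0][0] + B[0][1] = 2 + 4 = 6, A[0][1] + B[1][1] = 3 + 0 = 3, A[0][2] + B[2][1] = -2 + 8 = 6) = 3 (attained at k = 1)
  C[0][2] = min over k of (A[0][0] + B[0][2] = 2 + 2 = 4, A[0][1] + B[1][2] = 3 + 8 = 11, A[0][2] + B[2][2] = -2 + 8 = 6) = 4 (attained at k = 0)
  C[1][0] = min over k of (A[1][0] + B[0][0] = 4 + -2 = 2, A[1][1] + B[1][0] = 7 + -3 = 4, A[1][2] + B[2][0] = -3 + 3 = 0) = 0 (attained at k = 2)
  C[1][1] = min over k of (A[1][0] + B[0][1] = 4 + 4 = 8, A[1][1] + B[1][1] = 7 + 0 = 7, A[1][2] + B[2][1] = -3 + 8 = 5) = 5 (attained at k = 2)
  C[1][2] = min over k of (A[1][0] + B[0][2] = 4 + 2 = 6, A[1][1] + B[1][2] = 7 + 8 = 15, A[1][2] + B[2][2] = -3 + 8 = 5) = 5 (attained at k = 2)
  C[2][0] = min over k of (A[2][0] + B[0][0] = 3 + -2 = 1, A[2][1] + B[1][0] = 9 + -3 = 6, A[2][2] + B[2][0] = -4 + 3 = -1) = -1 (attained at k = 2)
  C[2][1] = min over k of (A[2][0] + B[0][1] = 3 + 4 = 7, A[2][1] + B[1][1] = 9 + 0 = 9, A[2][2] + B[2][1] = -4 + 8 = 4) = 4 (attained at k = 2)
  C[2][2] = min over k of (A[2][0] + B[0][2] = 3 + 2 = 5, A[2][1] + B[1][2] = 9 + 8 = 17, A[2][2] + B[2][2] = -4 + 8 = 4) = 4 (attained at k = 2)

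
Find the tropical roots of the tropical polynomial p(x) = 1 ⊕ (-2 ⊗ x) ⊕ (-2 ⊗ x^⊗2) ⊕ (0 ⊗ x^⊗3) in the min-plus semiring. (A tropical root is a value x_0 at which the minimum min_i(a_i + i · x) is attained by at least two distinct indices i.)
Roots: {-2, 0, 3}

Each tropical root is a break point of the lower envelope of the lines y = a_i + i · x (there are 4 lines, with slopes 0, 1, ..., 3). Only the lines that attain the minimum somewhere contribute to roots; other lines are dominated. Here the surviving (envelope) indices are i = 3, i = 2, i = 1, i = 0.
Intersections between consecutive envelope lines give the roots: for adjacent envelope indices i < j the intersection is x = (a_i − a_j) / (j − i). Reading off the sorted break points: {-2, 0, 3}.
Verification: at each break x_0, at least two indices attain the minimum of min_i(a_i + i · x_0).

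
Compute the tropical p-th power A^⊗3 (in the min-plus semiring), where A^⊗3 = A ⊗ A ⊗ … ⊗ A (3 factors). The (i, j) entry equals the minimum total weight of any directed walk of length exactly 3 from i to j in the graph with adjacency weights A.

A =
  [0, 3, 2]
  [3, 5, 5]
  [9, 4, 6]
A^⊗3 =
  [0, 3, 2]
  [3, 6, 5]
  [7, 10, 9]

Each entry (A^⊗3)_ij equals the minimum over all length-3 walks i = v_0 → v_1 → … → v_3 = j of Σ_t A[v_t][v_{t+1}]. For example, for (i, j) = (0, 2) we minimise over 9 possible intermediate vertex sequences; the minimum is 2, attained along the walk 0 → 0 → 0 → 2.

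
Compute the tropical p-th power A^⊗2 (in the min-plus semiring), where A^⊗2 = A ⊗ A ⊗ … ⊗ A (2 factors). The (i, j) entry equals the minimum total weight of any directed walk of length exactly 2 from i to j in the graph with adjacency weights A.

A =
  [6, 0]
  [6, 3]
A^⊗2 =
  [6, 3]
  [9, 6]

Each entry (A^⊗2)_ij equals the minimum over all length-2 walks i = v_0 → v_1 → … → v_2 = j of Σ_t A[v_t][v_{t+1}]. For example, for (i, j) = (0, 1) we minimise over 2 possible intermediate vertex sequences; the minimum is 3, attained along the walk 0 → 1 → 1.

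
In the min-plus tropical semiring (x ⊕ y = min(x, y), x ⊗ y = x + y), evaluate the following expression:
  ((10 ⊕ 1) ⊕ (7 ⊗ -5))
((10 ⊕ 1) ⊕ (7 ⊗ -5)) = 1

Expand innermost to outermost. Recall ⊕ takes the minimum of its arguments and ⊗ takes their sum. Working out the expression ((10 ⊕ 1) ⊕ (7 ⊗ -5)) gives 1.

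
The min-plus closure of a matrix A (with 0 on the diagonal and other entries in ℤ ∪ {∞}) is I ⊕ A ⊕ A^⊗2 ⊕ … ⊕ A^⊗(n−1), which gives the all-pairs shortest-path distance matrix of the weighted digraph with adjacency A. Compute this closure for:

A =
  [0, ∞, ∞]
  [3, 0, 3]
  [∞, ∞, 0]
Closure =
  [0, ∞, ∞]
  [3, 0, 3]
  [∞, ∞, 0]

This is the Floyd-Warshall all-pairs shortest-path computation. For each intermediate vertex k = 0, 1, …, 2, update dist[i][j] ← min(dist[i][j], dist[i][k] + dist[k][j]). The final matrix gives, for each (i, j), the minimum total weight of any directed path from i to j (possibly empty when i = j).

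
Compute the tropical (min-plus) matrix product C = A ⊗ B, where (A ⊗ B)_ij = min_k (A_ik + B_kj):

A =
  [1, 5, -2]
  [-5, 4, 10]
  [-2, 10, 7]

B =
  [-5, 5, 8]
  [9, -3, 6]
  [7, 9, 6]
A ⊗ B =
  [-4, 2, 4]
  [-10, 0, 3]
  [-7, 3, 6]

Apply the min-plus product entry-by-entry:
  C[0][0] = min over k of (A[0][0] + B[0][0] = 1 + -5 = -4, A[0][1] + B[1][0] = 5 + 9 = 14, A[0][2] + B[2][0] = -2 + 7 = 5) = -4 (attained at k = 0)
  C[0][1] = min over k of (A[0][0] + B[0][1] = 1 + 5 = 6, A[0][1] + B[1][1] = 5 + -3 = 2, A[0][2] + B[2][1] = -2 + 9 = 7) = 2 (attained at k = 1)
  C[0][2] = min over k of (A[0][0] + B[0][2] = 1 + 8 = 9, A[0][1] + B[1][2] = 5 + 6 = 11, A[0][2] + B[2][2] = -2 + 6 = 4) = 4 (attained at k = 2)
  C[1][0] = min over k of (A[1][0] + B[0][0] = -5 + -5 = -10, A[1][1] + B[1][0] = 4 + 9 = 13, A[1][2] + B[2][0] = 10 + 7 = 17) = -10 (attained at k = 0)
  C[1][1] = min over k of (A[1][0] + B[0][1] = -5 + 5 = 0, A[1][1] + B[1][1] = 4 + -3 = 1, A[1][2] + B[2][1] = 10 + 9 = 19) = 0 (attained at k = 0)
  C[1][2] = min over k of (A[1][0] + B[0][2] = -5 + 8 = 3, A[1][1] + B[1][2] = 4 + 6 = 10, A[1][2] + B[2][2] = 10 + 6 = 16) = 3 (attained at k = 0)
  C[2][0] = min over k of (A[2][0] + B[0][0] = -2 + -5 = -7, A[2][1] + B[1][0] = 10 + 9 = 19, A[2][2] + B[2][0] = 7 + 7 = 14) = -7 (attained at k = 0)
  C[2][1] = min over k of (A[2][0] + B[0][1] = -2 + 5 = 3, A[2][1] + B[1][1] = 10 + -3 = 7, A[2][2] + B[2][1] = 7 + 9 = 16) = 3 (attained at k = 0)
  C[2][2] = min over k of (A[2][0] + B[0][2] = -2 + 8 = 6, A[2][1] + B[1][2] = 10 + 6 = 16, A[2][2] + B[2][2] = 7 + 6 = 13) = 6 (attained at k = 0)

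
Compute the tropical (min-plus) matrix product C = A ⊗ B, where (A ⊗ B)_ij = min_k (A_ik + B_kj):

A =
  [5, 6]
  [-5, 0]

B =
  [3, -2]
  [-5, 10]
A ⊗ B =
  [1, 3]
  [-5, -7]

Apply the min-plus product entry-by-entry:
  C[0][0] = min over k of (A[0][0] + B[0][0] = 5 + 3 = 8, A[0][1] + B[1][0] = 6 + -5 = 1) = 1 (attained at k = 1)
  C[0][1] = min over k of (A[0][0] + B[0][1] = 5 + -2 = 3, A[0][1] + B[1][1] = 6 + 10 = 16) = 3 (attained at k = 0)
  C[1][0] = min over k of (A[1][0] + B[0][0] = -5 + 3 = -2, A[1][1] + B[1][0] = 0 + -5 = -5) = -5 (attained at k = 1)
  C[1][1] = min over k of (A[1][0] + B[0][1] = -5 + -2 = -7, A[1][1] + B[1][1] = 0 + 10 = 10) = -7 (attained at k = 0)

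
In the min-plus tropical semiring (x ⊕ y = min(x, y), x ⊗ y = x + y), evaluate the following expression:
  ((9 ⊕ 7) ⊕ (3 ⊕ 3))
((9 ⊕ 7) ⊕ (3 ⊕ 3)) = 3

Expand innermost to outermost. Recall ⊕ takes the minimum of its arguments and ⊗ takes their sum. Working out the expression ((9 ⊕ 7) ⊕ (3 ⊕ 3)) gives 3.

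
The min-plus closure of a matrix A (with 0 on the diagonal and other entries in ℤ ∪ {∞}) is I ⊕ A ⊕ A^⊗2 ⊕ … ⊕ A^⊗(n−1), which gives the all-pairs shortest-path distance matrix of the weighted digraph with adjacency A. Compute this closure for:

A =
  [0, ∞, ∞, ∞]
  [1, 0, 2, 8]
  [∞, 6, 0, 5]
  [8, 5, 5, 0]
Closure =
  [0, ∞, ∞, ∞]
  [1, 0, 2, 7]
  [7, 6, 0, 5]
  [6, 5, 5, 0]

This is the Floyd-Warshall all-pairs shortest-path computation. For each intermediate vertex k = 0, 1, …, 3, update dist[i][j] ← min(dist[i][j], dist[i][k] + dist[k][j]). The final matrix gives, for each (i, j), the minimum total weight of any directed path from i to j (possibly empty when i = j).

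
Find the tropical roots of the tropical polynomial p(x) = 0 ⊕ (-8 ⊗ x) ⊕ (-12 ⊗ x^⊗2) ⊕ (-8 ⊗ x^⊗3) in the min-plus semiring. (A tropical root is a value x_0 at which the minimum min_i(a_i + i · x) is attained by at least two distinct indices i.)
Roots: {-4, 4, 8}

Each tropical root is a break point of the lower envelope of the lines y = a_i + i · x (there are 4 lines, with slopes 0, 1, ..., 3). Only the lines that attain the minimum somewhere contribute to roots; other lines are dominated. Here the surviving (envelope) indices are i = 3, i = 2, i = 1, i = 0.
Intersections between consecutive envelope lines give the roots: for adjacent envelope indices i < j the intersection is x = (a_i − a_j) / (j − i). Reading off the sorted break points: {-4, 4, 8}.
Verification: at each break x_0, at least two indices attain the minimum of min_i(a_i + i · x_0).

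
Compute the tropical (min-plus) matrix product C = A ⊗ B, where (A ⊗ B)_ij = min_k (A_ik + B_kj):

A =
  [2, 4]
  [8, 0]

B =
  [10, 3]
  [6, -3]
A ⊗ B =
  [10, 1]
  [6, -3]

Apply the min-plus product entry-by-entry:
  C[0][0] = min over k of (A[0][0] + B[0][0] = 2 + 10 = 12, A[0][1] + B[1][0] = 4 + 6 = 10) = 10 (attained at k = 1)
  C[0][1] = min over k of (A[0][0] + B[0][1] = 2 + 3 = 5, A[0][1] + B[1][1] = 4 + -3 = 1) = 1 (attained at k = 1)
  C[1][0] = min over k of (A[1][0] + B[0][0] = 8 + 10 = 18, A[1][1] + B[1][0] = 0 + 6 = 6) = 6 (attained at k = 1)
  C[1][1] = min over k of (A[1][0] + B[0][1] = 8 + 3 = 11, A[1][1] + B[1][1] = 0 + -3 = -3) = -3 (attained at k = 1)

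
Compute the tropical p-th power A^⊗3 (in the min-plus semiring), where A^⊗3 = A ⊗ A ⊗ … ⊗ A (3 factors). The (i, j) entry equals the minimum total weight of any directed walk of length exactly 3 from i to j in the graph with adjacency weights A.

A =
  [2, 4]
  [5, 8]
A^⊗3 =
  [6, 8]
  [9, 11]

Each entry (A^⊗3)_ij equals the minimum over all length-3 walks i = v_0 → v_1 → … → v_3 = j of Σ_t A[v_t][v_{t+1}]. For example, for (i, j) = (0, 1) we minimise over 4 possible intermediate vertex sequences; the minimum is 8, attained along the walk 0 → 0 → 0 → 1.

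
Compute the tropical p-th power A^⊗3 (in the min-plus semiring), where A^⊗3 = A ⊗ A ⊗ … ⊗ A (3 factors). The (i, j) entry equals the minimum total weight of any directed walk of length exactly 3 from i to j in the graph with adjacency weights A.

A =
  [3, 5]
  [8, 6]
A^⊗3 =
  [9, 11]
  [14, 16]

Each entry (A^⊗3)_ij equals the minimum over all length-3 walks i = v_0 → v_1 → … → v_3 = j of Σ_t A[v_t][v_{t+1}]. For example, for (i, j) = (0, 1) we minimise over 4 possible intermediate vertex sequences; the minimum is 11, attained along the walk 0 → 0 → 0 → 1.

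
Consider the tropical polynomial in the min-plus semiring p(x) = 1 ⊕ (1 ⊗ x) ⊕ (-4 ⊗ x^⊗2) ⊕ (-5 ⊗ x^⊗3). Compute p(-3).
p(-3) = -14

A tropical monomial a ⊗ x^⊗i evaluates to a + i · x. Evaluating each term at x = -3:
  Term 0 contributes 1 + 0 · -3 = 1
  Term 1 contributes 1 + 1 · -3 = -2
  Term 2 contributes -4 + 2 · -3 = -10
  Term 3 contributes -5 + 3 · -3 = -14
p(-3) = ⊕ of these = min[1, -2, -10, -14] = -14.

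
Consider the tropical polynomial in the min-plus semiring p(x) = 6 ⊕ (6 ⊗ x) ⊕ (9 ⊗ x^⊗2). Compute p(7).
p(7) = 6

A tropical monomial a ⊗ x^⊗i evaluates to a + i · x. Evaluating each term at x = 7:
  Term 0 contributes 6 + 0 · 7 = 6
  Term 1 contributes 6 + 1 · 7 = 13
  Term 2 contributes 9 + 2 · 7 = 23
p(7) = ⊕ of these = min[6, 13, 23] = 6.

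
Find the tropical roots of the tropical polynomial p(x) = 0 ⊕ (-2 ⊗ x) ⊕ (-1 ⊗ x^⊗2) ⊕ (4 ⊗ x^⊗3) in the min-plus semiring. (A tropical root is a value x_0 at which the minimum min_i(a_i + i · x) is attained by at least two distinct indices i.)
Roots: {-5, -1, 2}

Each tropical root is a break point of the lower envelope of the lines y = a_i + i · x (there are 4 lines, with slopes 0, 1, ..., 3). Only the lines that attain the minimum somewhere contribute to roots; other lines are dominated. Here the surviving (envelope) indices are i = 3, i = 2, i = 1, i = 0.
Intersections between consecutive envelope lines give the roots: for adjacent envelope indices i < j the intersection is x = (a_i − a_j) / (j − i). Reading off the sorted break points: {-5, -1, 2}.
Verification: at each break x_0, at least two indices attain the minimum of min_i(a_i + i · x_0).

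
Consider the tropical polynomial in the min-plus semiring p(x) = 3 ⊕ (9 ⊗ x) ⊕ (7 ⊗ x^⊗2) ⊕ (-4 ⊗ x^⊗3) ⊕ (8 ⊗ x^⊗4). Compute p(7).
p(7) = 3

A tropical monomial a ⊗ x^⊗i evaluates to a + i · x. Evaluating each term at x = 7:
  Term 0 contributes 3 + 0 · 7 = 3
  Term 1 contributes 9 + 1 · 7 = 16
  Term 2 contributes 7 + 2 · 7 = 21
  Term 3 contributes -4 + 3 · 7 = 17
  Term 4 contributes 8 + 4 · 7 = 36
p(7) = ⊕ of these = min[3, 16, 21, 17, 36] = 3.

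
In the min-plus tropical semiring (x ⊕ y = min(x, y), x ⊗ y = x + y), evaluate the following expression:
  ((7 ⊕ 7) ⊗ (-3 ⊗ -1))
((7 ⊕ 7) ⊗ (-3 ⊗ -1)) = 3

Expand innermost to outermost. Recall ⊕ takes the minimum of its arguments and ⊗ takes their sum. Working out the expression ((7 ⊕ 7) ⊗ (-3 ⊗ -1)) gives 3.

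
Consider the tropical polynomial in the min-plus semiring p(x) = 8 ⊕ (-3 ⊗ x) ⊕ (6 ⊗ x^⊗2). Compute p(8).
p(8) = 5

A tropical monomial a ⊗ x^⊗i evaluates to a + i · x. Evaluating each term at x = 8:
  Term 0 contributes 8 + 0 · 8 = 8
  Term 1 contributes -3 + 1 · 8 = 5
  Term 2 contributes 6 + 2 · 8 = 22
p(8) = ⊕ of these = min[8, 5, 22] = 5.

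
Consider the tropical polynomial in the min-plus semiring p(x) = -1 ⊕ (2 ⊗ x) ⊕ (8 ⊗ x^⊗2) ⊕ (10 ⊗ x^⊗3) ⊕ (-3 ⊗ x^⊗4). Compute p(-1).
p(-1) = -7

A tropical monomial a ⊗ x^⊗i evaluates to a + i · x. Evaluating each term at x = -1:
  Term 0 contributes -1 + 0 · -1 = -1
  Term 1 contributes 2 + 1 · -1 = 1
  Term 2 contributes 8 + 2 · -1 = 6
  Term 3 contributes 10 + 3 · -1 = 7
  Term 4 contributes -3 + 4 · -1 = -7
p(-1) = ⊕ of these = min[-1, 1, 6, 7, -7] = -7.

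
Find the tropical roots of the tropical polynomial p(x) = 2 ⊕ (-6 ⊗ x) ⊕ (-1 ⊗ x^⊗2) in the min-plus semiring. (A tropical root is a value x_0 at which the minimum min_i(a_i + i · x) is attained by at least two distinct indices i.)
Roots: {-5, 8}

Each tropical root is a break point of the lower envelope of the lines y = a_i + i · x (there are 3 lines, with slopes 0, 1, ..., 2). Only the lines that attain the minimum somewhere contribute to roots; other lines are dominated. Here the surviving (envelope) indices are i = 2, i = 1, i = 0.
Intersections between consecutive envelope lines give the roots: for adjacent envelope indices i < j the intersection is x = (a_i − a_j) / (j − i). Reading off the sorted break points: {-5, 8}.
Verification: at each break x_0, at least two indices attain the minimum of min_i(a_i + i · x_0).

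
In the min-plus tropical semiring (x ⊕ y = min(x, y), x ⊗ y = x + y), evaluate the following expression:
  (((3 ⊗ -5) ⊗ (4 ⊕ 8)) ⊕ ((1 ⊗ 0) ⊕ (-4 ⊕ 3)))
(((3 ⊗ -5) ⊗ (4 ⊕ 8)) ⊕ ((1 ⊗ 0) ⊕ (-4 ⊕ 3))) = -4

Expand innermost to outermost. Recall ⊕ takes the minimum of its arguments and ⊗ takes their sum. Working out the expression (((3 ⊗ -5) ⊗ (4 ⊕ 8)) ⊕ ((1 ⊗ 0) ⊕ (-4 ⊕ 3))) gives -4.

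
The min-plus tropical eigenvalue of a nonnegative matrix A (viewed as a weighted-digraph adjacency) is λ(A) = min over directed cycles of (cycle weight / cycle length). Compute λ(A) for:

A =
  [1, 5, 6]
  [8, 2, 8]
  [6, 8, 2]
λ(A) = 1

Enumerate directed cycles and compute their means (weight / length). Sample:
  cycle 0 → 0: weight = 1, length = 1, mean = 1/1 ≈ 1.000
  cycle 1 → 1: weight = 2, length = 1, mean = 2/1 ≈ 2.000
  cycle 2 → 2: weight = 2, length = 1, mean = 2/1 ≈ 2.000
  cycle 0 → 1 → 0: weight = 13, length = 2, mean = 13/2 ≈ 6.500
  cycle 0 → 2 → 0: weight = 12, length = 2, mean = 12/2 ≈ 6.000
  cycle 1 → 0 → 1: weight = 13, length = 2, mean = 13/2 ≈ 6.500
Minimum mean = 1.000, attained e.g. along the cycle 0 → 0 with weight 1 and length 1. So λ(A) = 1/1 = 1.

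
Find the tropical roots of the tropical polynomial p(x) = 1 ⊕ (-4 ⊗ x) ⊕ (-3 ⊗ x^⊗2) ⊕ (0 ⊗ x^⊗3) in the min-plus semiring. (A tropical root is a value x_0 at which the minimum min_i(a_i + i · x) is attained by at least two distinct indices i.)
Roots: {-3, -1, 5}

Each tropical root is a break point of the lower envelope of the lines y = a_i + i · x (there are 4 lines, with slopes 0, 1, ..., 3). Only the lines that attain the minimum somewhere contribute to roots; other lines are dominated. Here the surviving (envelope) indices are i = 3, i = 2, i = 1, i = 0.
Intersections between consecutive envelope lines give the roots: for adjacent envelope indices i < j the intersection is x = (a_i − a_j) / (j − i). Reading off the sorted break points: {-3, -1, 5}.
Verification: at each break x_0, at least two indices attain the minimum of min_i(a_i + i · x_0).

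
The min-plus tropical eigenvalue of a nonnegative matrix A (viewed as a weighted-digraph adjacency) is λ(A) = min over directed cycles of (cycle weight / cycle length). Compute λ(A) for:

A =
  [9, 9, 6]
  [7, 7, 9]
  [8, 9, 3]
λ(A) = 3

Enumerate directed cycles and compute their means (weight / length). Sample:
  cycle 0 → 0: weight = 9, length = 1, mean = 9/1 ≈ 9.000
  cycle 1 → 1: weight = 7, length = 1, mean = 7/1 ≈ 7.000
  cycle 2 → 2: weight = 3, length = 1, mean = 3/1 ≈ 3.000
  cycle 0 → 1 → 0: weight = 16, length = 2, mean = 16/2 ≈ 8.000
  cycle 0 → 2 → 0: weight = 14, length = 2, mean = 14/2 ≈ 7.000
  cycle 1 → 0 → 1: weight = 16, length = 2, mean = 16/2 ≈ 8.000
Minimum mean = 3.000, attained e.g. along the cycle 2 → 2 with weight 3 and length 1. So λ(A) = 3/1 = 3.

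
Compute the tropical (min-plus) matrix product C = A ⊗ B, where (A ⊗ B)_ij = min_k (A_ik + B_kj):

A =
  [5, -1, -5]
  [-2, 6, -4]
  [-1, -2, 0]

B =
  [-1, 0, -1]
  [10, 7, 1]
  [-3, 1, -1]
A ⊗ B =
  [-8, -4, -6]
  [-7, -3, -5]
  [-3, -1, -2]

Apply the min-plus product entry-by-entry:
  C[0][0] = min over k of (A[0][0] + B[0][0] = 5 + -1 = 4, A[0][1] + B[1][0] = -1 + 10 = 9, A[0][2] + B[2][0] = -5 + -3 = -8) = -8 (attained at k = 2)
  C[0][1] = min over k of (A[0][0] + B[0][1] = 5 + 0 = 5, A[0][1] + B[1][1] = -1 + 7 = 6, A[0][2] + B[2][1] = -5 + 1 = -4) = -4 (attained at k = 2)
  C[0][2] = min over k of (A[0][0] + B[0][2] = 5 + -1 = 4, A[0][1] + B[1][2] = -1 + 1 = 0, A[0][2] + B[2][2] = -5 + -1 = -6) = -6 (attained at k = 2)
  C[1][0] = min over k of (A[1][0] + B[0][0] = -2 + -1 = -3, A[1][1] + B[1][0] = 6 + 10 = 16, A[1][2] + B[2][0] = -4 + -3 = -7) = -7 (attained at k = 2)
  C[1][1] = min over k of (A[1][0] + B[0][1] = -2 + 0 = -2, A[1][1] + B[1][1] = 6 + 7 = 13, A[1][2] + B[2][1] = -4 + 1 = -3) = -3 (attained at k = 2)
  C[1][2] = min over k of (A[1][0] + B[0][2] = -2 + -1 = -3, A[1][1] + B[1][2] = 6 + 1 = 7, A[1][2] + B[2][2] = -4 + -1 = -5) = -5 (attained at k = 2)
  C[2][0] = min over k of (A[2][0] + B[0][0] = -1 + -1 = -2, A[2][1] + B[1][0] = -2 + 10 = 8, A[2][2] + B[2][0] = 0 + -3 = -3) = -3 (attained at k = 2)
  C[2][1] = min over k of (A[2][0] + B[0][1] = -1 + 0 = -1, A[2][1] + B[1][1] = -2 + 7 = 5, A[2][2] + B[2][1] = 0 + 1 = 1) = -1 (attained at k = 0)
  C[2][2] = min over k of (A[2][0] + B[0][2] = -1 + -1 = -2, A[2][1] + B[1][2] = -2 + 1 = -1, A[2][2] + B[2][2] = 0 + -1 = -1) = -2 (attained at k = 0)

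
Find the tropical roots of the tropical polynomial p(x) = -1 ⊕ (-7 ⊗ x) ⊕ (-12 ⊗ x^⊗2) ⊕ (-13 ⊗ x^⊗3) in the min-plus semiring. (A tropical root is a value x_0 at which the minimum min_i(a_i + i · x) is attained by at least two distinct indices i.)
Roots: {1, 5, 6}

Each tropical root is a break point of the lower envelope of the lines y = a_i + i · x (there are 4 lines, with slopes 0, 1, ..., 3). Only the lines that attain the minimum somewhere contribute to roots; other lines are dominated. Here the surviving (envelope) indices are i = 3, i = 2, i = 1, i = 0.
Intersections between consecutive envelope lines give the roots: for adjacent envelope indices i < j the intersection is x = (a_i − a_j) / (j − i). Reading off the sorted break points: {1, 5, 6}.
Verification: at each break x_0, at least two indices attain the minimum of min_i(a_i + i · x_0).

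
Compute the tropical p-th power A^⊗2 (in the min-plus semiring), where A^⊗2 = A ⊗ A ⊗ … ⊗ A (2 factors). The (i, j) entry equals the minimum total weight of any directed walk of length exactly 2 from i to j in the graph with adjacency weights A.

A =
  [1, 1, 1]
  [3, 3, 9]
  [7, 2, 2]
A^⊗2 =
  [2, 2, 2]
  [4, 4, 4]
  [5, 4, 4]

Each entry (A^⊗2)_ij equals the minimum over all length-2 walks i = v_0 → v_1 → … → v_2 = j of Σ_t A[v_t][v_{t+1}]. For example, for (i, j) = (0, 2) we minimise over 3 possible intermediate vertex sequences; the minimum is 2, attained along the walk 0 → 0 → 2.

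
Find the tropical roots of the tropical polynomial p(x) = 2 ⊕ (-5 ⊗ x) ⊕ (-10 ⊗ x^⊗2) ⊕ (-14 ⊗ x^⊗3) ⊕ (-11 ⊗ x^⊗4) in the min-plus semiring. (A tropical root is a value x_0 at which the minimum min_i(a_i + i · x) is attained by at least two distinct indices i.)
Roots: {-3, 4, 5, 7}

Each tropical root is a break point of the lower envelope of the lines y = a_i + i · x (there are 5 lines, with slopes 0, 1, ..., 4). Only the lines that attain the minimum somewhere contribute to roots; other lines are dominated. Here the surviving (envelope) indices are i = 4, i = 3, i = 2, i = 1, i = 0.
Intersections between consecutive envelope lines give the roots: for adjacent envelope indices i < j the intersection is x = (a_i − a_j) / (j − i). Reading off the sorted break points: {-3, 4, 5, 7}.
Verification: at each break x_0, at least two indices attain the minimum of min_i(a_i + i · x_0).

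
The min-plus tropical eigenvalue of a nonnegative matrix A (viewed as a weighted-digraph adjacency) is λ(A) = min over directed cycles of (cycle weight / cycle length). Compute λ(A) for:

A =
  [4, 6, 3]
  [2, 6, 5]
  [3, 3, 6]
λ(A) = 8/3

Enumerate directed cycles and compute their means (weight / length). Sample:
  cycle 0 → 0: weight = 4, length = 1, mean = 4/1 ≈ 4.000
  cycle 1 → 1: weight = 6, length = 1, mean = 6/1 ≈ 6.000
  cycle 2 → 2: weight = 6, length = 1, mean = 6/1 ≈ 6.000
  cycle 0 → 1 → 0: weight = 8, length = 2, mean = 8/2 ≈ 4.000
  cycle 0 → 2 → 0: weight = 6, length = 2, mean = 6/2 ≈ 3.000
  cycle 1 → 0 → 1: weight = 8, length = 2, mean = 8/2 ≈ 4.000
Minimum mean = 2.667, attained e.g. along the cycle 0 → 2 → 1 → 0 with weight 8 and length 3. So λ(A) = 8/3 = 8/3.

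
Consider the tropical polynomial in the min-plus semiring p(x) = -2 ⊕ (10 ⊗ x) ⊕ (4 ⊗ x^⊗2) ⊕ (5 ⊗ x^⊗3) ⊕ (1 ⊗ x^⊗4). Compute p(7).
p(7) = -2

A tropical monomial a ⊗ x^⊗i evaluates to a + i · x. Evaluating each term at x = 7:
  Term 0 contributes -2 + 0 · 7 = -2
  Term 1 contributes 10 + 1 · 7 = 17
  Term 2 contributes 4 + 2 · 7 = 18
  Term 3 contributes 5 + 3 · 7 = 26
  Term 4 contributes 1 + 4 · 7 = 29
p(7) = ⊕ of these = min[-2, 17, 18, 26, 29] = -2.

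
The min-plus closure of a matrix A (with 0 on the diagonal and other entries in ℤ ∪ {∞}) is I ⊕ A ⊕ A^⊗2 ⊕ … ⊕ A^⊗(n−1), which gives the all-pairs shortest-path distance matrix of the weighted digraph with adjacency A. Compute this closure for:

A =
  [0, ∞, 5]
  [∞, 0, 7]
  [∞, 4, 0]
Closure =
  [0, 9, 5]
  [∞, 0, 7]
  [∞, 4, 0]

This is the Floyd-Warshall all-pairs shortest-path computation. For each intermediate vertex k = 0, 1, …, 2, update dist[i][j] ← min(dist[i][j], dist[i][k] + dist[k][j]). The final matrix gives, for each (i, j), the minimum total weight of any directed path from i to j (possibly empty when i = j).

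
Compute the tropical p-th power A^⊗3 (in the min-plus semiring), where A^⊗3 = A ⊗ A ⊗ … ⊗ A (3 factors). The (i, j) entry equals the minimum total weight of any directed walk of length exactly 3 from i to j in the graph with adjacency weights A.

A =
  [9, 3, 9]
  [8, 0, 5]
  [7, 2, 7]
A^⊗3 =
  [11, 3, 8]
  [8, 0, 5]
  [10, 2, 7]

Each entry (A^⊗3)_ij equals the minimum over all length-3 walks i = v_0 → v_1 → … → v_3 = j of Σ_t A[v_t][v_{t+1}]. For example, for (i, j) = (0, 2) we minimise over 9 possible intermediate vertex sequences; the minimum is 8, attained along the walk 0 → 1 → 1 → 2.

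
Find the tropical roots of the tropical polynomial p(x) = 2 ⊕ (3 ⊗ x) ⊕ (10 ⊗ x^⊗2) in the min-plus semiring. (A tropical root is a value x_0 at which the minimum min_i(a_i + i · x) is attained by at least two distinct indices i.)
Roots: {-7, -1}

Each tropical root is a break point of the lower envelope of the lines y = a_i + i · x (there are 3 lines, with slopes 0, 1, ..., 2). Only the lines that attain the minimum somewhere contribute to roots; other lines are dominated. Here the surviving (envelope) indices are i = 2, i = 1, i = 0.
Intersections between consecutive envelope lines give the roots: for adjacent envelope indices i < j the intersection is x = (a_i − a_j) / (j − i). Reading off the sorted break points: {-7, -1}.
Verification: at each break x_0, at least two indices attain the minimum of min_i(a_i + i · x_0).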